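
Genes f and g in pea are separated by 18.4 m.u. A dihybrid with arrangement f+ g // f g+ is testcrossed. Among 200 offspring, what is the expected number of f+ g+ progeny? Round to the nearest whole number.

18

A map distance of 18.4 m.u. corresponds to a recombination frequency of 0.184.
The F1 is f+ g / f g+, so f+ g+ is a recombinant gamete class with expected frequency r/2 = 0.184/2 = 0.0920.
Expected number = 0.0920 × 200 = 18.40 ≈ 18.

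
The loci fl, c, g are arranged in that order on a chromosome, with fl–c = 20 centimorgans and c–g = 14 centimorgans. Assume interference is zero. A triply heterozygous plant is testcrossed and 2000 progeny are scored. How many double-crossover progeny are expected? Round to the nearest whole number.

56

Map distances give recombination frequencies of 0.200 and 0.140 for the two intervals.
With no interference, expected double-crossover frequency = 0.200 × 0.140 = 0.02800.
Expected number = 0.02800 × 2000 = 56.00 ≈ 56.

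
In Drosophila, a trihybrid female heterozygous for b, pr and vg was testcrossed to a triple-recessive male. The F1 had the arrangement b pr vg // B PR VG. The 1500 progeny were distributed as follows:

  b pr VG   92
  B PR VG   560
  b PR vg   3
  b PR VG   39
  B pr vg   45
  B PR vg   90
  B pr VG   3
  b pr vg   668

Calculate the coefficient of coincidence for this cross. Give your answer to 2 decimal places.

0.53

The two rarest classes, b PR vg and B pr VG, are the double crossovers. Comparing them with the parentals, only the pr allele has switched, so pr is the middle locus and the order is vg – pr – b.
vg–pr: (182 + 6)/1500 = 0.1253; pr–b: (84 + 6)/1500 = 0.0600.
Expected DCO frequency = 0.1253 × 0.0600 ≈ 0.00752; observed = 6/1500 ≈ 0.00400.
Coefficient of coincidence = 0.00400/0.00752 ≈ 0.53.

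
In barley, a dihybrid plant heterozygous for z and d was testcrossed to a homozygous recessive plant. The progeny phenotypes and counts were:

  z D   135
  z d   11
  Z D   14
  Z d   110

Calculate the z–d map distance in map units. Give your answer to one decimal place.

9.3 map units

The two most frequent classes, Z d (110) and z D (135), are the parental types, so the F1 was Z d / z D.
The recombinant classes are Z D and z d: 14 + 11 = 25.
Recombination frequency = 25/270 = 0.0926 ≈ 9.3%, i.e. 9.3 map units.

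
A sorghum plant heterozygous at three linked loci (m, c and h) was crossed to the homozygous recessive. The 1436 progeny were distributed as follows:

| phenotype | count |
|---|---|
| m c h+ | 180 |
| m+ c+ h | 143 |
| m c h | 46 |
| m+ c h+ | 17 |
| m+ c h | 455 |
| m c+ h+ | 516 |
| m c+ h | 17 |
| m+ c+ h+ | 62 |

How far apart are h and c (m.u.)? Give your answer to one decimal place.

24.9 m.u.

The two most frequent reciprocal classes, m c+ h+ and m+ c h, are the parental types, so the F1 was m c+ h+ / m+ c h.
The two rarest classes, m c+ h and m+ c h+, are the double crossovers. Comparing them with the parentals, only the h allele has switched, so h is the middle locus and the order is m – h – c.
Crossovers in the h–c interval produce the single-crossover classes m c h+ and m+ c+ h (180 + 143 = 323) plus the double crossovers (34).
RF(h–c) = (323 + 34) / 1436 = 357/1436 = 0.2486 → 24.9 m.u.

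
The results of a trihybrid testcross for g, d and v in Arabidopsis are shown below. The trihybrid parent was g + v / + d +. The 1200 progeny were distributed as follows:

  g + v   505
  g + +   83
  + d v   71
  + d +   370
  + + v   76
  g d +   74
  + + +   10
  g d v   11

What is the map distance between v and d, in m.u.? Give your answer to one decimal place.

The two rarest classes, g d v and + + +, are the double crossovers. Comparing them with the parentals, only the d allele has switched, so d is the middle locus and the order is v – d – g.
Crossovers in the v–d interval produce the single-crossover classes g + + and + d v (83 + 71 = 154) plus the double crossovers (21).
RF(v–d) = (154 + 21) / 1200 = 175/1200 = 0.1458 → 14.6 m.u.

14.6 m.u.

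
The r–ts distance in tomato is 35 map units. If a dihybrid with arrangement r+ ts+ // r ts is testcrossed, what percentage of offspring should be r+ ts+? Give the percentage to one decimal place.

A map distance of 35 map units corresponds to a recombination frequency of 0.350.
The F1 is r+ ts+ / r ts, so r+ ts+ is a parental gamete class with expected frequency (1 − r)/2 = 0.650/2 = 0.3250.
That is 0.3250 = 32.5% of the progeny.

32.5%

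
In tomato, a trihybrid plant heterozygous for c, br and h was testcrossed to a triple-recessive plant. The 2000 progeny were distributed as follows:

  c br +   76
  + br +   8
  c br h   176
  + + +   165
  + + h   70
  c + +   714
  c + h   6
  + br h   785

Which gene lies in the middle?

h

The two most frequent reciprocal classes, c + + and + br h, are the parental types, so the F1 was c + + / + br h.
The two rarest classes, c + h and + br +, are the double crossovers. Comparing them with the parentals, only the h allele has switched, so h is the middle locus and the order is c – h – br.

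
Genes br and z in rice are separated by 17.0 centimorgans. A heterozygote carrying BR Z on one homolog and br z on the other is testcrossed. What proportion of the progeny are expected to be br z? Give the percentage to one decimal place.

41.5%

A map distance of 17.0 centimorgans corresponds to a recombination frequency of 0.170.
The F1 is BR Z / br z, so br z is a parental gamete class with expected frequency (1 − r)/2 = 0.830/2 = 0.4150.
That is 0.4150 = 41.5% of the progeny.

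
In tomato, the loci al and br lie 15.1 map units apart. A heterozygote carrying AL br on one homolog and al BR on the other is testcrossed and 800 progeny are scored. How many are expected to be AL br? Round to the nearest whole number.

A map distance of 15.1 map units corresponds to a recombination frequency of 0.151.
The F1 is AL br / al BR, so AL br is a parental gamete class with expected frequency (1 − r)/2 = 0.849/2 = 0.4245.
Expected number = 0.4245 × 800 = 339.60 ≈ 340.

340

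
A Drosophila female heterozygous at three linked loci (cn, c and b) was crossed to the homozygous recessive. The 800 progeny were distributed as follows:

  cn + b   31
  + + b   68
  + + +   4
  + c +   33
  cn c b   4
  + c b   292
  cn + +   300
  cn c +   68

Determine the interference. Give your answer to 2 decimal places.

The two most frequent reciprocal classes, + c b and cn + +, are the parental types, so the F1 was + c b / cn + +.
The two rarest classes, cn c b and + + +, are the double crossovers. Comparing them with the parentals, only the cn allele has switched, so cn is the middle locus and the order is c – cn – b.
c–cn: (136 + 8)/800 = 0.1800; cn–b: (64 + 8)/800 = 0.0900.
Expected DCO frequency = 0.1800 × 0.0900 ≈ 0.01620; observed = 8/800 ≈ 0.01000.
Coefficient of coincidence = 0.01000/0.01620 ≈ 0.62; interference = 1 − 0.62 = 0.38.

0.38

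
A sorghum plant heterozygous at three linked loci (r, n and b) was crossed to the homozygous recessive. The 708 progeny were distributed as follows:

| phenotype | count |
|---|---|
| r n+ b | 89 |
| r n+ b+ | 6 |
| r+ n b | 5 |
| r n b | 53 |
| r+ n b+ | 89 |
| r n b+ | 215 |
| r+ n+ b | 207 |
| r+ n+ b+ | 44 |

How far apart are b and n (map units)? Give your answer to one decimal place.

15.3 map units

The two most frequent reciprocal classes, r+ n+ b and r n b+, are the parental types, so the F1 was r+ n+ b / r n b+.
The two rarest classes, r+ n b and r n+ b+, are the double crossovers. Comparing them with the parentals, only the n allele has switched, so n is the middle locus and the order is b – n – r.
Crossovers in the b–n interval produce the single-crossover classes r+ n+ b+ and r n b (44 + 53 = 97) plus the double crossovers (11).
RF(b–n) = (97 + 11) / 708 = 108/708 = 0.1525 → 15.3 map units.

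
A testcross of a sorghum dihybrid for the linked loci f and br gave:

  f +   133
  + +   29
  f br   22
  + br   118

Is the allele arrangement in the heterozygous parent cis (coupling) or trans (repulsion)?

The two most frequent classes are + br (118) and f + (133); these are the parental (non-recombinant) types.
So the F1 carried + br on one chromosome and f + on the other — the recessive alleles are on opposite chromosomes (trans / repulsion).

trans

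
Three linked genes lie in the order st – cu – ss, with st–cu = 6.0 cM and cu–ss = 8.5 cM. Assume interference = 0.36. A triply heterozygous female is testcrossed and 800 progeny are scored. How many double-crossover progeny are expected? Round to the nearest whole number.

Map distances give recombination frequencies of 0.060 and 0.085 for the two intervals.
With interference 0.36 (so coincidence = 0.64), expected double-crossover frequency = 0.060 × 0.085 × 0.64 = 0.00326.
Expected number = 0.00326 × 800 = 2.61 ≈ 3.

3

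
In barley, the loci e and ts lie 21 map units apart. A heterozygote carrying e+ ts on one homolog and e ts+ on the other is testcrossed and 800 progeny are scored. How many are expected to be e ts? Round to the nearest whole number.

84

A map distance of 21 map units corresponds to a recombination frequency of 0.210.
The F1 is e+ ts / e ts+, so e ts is a recombinant gamete class with expected frequency r/2 = 0.210/2 = 0.1050.
Expected number = 0.1050 × 800 = 84.00 ≈ 84.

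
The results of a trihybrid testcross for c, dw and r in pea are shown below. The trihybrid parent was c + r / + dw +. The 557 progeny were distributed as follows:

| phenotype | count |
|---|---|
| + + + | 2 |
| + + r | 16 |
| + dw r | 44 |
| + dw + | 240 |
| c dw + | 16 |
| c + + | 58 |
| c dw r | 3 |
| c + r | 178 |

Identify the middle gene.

dw

The two rarest classes, c dw r and + + +, are the double crossovers. Comparing them with the parentals, only the dw allele has switched, so dw is the middle locus and the order is c – dw – r.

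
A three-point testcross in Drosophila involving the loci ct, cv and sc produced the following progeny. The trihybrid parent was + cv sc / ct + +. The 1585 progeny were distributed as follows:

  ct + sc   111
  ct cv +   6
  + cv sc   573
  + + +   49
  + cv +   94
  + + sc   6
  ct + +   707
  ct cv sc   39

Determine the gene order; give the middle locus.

cv

The two rarest classes, + + sc and ct cv +, are the double crossovers. Comparing them with the parentals, only the cv allele has switched, so cv is the middle locus and the order is ct – cv – sc.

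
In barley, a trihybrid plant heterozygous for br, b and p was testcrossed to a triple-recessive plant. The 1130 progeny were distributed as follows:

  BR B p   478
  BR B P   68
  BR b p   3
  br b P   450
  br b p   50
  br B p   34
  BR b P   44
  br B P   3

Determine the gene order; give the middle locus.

b

The two most frequent reciprocal classes, br b P and BR B p, are the parental types, so the F1 was br b P / BR B p.
The two rarest classes, br B P and BR b p, are the double crossovers. Comparing them with the parentals, only the b allele has switched, so b is the middle locus and the order is p – b – br.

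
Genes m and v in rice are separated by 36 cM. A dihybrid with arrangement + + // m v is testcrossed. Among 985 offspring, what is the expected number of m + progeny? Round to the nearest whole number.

177

A map distance of 36 cM corresponds to a recombination frequency of 0.360.
The F1 is + + / m v, so m + is a recombinant gamete class with expected frequency r/2 = 0.360/2 = 0.1800.
Expected number = 0.1800 × 985 = 177.30 ≈ 177.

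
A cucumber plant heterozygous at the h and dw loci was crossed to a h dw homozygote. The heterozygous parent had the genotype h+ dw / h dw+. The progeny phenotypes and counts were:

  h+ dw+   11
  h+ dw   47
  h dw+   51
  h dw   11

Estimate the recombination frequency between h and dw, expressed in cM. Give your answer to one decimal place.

The recombinant classes are h+ dw+ and h dw: 11 + 11 = 22.
Recombination frequency = 22/120 = 0.1833 ≈ 18.3%, i.e. 18.3 cM.

18.3 cM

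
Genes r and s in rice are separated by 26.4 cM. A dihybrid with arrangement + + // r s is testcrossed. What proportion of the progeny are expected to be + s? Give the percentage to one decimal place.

13.2%

A map distance of 26.4 cM corresponds to a recombination frequency of 0.264.
The F1 is + + / r s, so + s is a recombinant gamete class with expected frequency r/2 = 0.264/2 = 0.1320.
That is 0.1320 = 13.2% of the progeny.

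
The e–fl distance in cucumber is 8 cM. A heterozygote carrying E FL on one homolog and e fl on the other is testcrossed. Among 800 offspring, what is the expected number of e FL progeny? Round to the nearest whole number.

32

A map distance of 8 cM corresponds to a recombination frequency of 0.080.
The F1 is E FL / e fl, so e FL is a recombinant gamete class with expected frequency r/2 = 0.080/2 = 0.0400.
Expected number = 0.0400 × 800 = 32.00 ≈ 32.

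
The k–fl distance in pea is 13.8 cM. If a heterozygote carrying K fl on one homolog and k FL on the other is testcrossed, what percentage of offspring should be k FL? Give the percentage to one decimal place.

A map distance of 13.8 cM corresponds to a recombination frequency of 0.138.
The F1 is K fl / k FL, so k FL is a parental gamete class with expected frequency (1 − r)/2 = 0.862/2 = 0.4310.
That is 0.4310 = 43.1% of the progeny.

43.1%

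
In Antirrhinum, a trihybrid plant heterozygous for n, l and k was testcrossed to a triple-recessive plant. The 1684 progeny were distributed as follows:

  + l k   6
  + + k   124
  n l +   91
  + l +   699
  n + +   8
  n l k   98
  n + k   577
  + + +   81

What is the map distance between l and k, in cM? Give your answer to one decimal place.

11.5 cM

The two most frequent reciprocal classes, n + k and + l +, are the parental types, so the F1 was n + k / + l +.
The two rarest classes, n + + and + l k, are the double crossovers. Comparing them with the parentals, only the k allele has switched, so k is the middle locus and the order is n – k – l.
Crossovers in the k–l interval produce the single-crossover classes n l k and + + + (98 + 81 = 179) plus the double crossovers (14).
RF(k–l) = (179 + 14) / 1684 = 193/1684 = 0.1146 → 11.5 cM.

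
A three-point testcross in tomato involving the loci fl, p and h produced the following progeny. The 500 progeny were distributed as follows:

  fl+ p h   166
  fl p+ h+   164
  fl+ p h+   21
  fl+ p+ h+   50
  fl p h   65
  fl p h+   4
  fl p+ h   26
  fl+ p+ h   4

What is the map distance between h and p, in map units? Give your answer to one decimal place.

The two most frequent reciprocal classes, fl+ p h and fl p+ h+, are the parental types, so the F1 was fl+ p h / fl p+ h+.
The two rarest classes, fl+ p+ h and fl p h+, are the double crossovers. Comparing them with the parentals, only the p allele has switched, so p is the middle locus and the order is fl – p – h.
Crossovers in the p–h interval produce the single-crossover classes fl+ p h+ and fl p+ h (21 + 26 = 47) plus the double crossovers (8).
RF(p–h) = (47 + 8) / 500 = 55/500 = 0.1100 → 11.0 map units.

11.0 map units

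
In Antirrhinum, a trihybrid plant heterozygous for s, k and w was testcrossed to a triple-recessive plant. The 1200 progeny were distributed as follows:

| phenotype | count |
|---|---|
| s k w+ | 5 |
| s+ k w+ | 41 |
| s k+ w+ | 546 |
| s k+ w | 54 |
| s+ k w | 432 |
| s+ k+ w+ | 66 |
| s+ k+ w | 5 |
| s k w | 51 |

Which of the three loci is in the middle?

The two most frequent reciprocal classes, s+ k w and s k+ w+, are the parental types, so the F1 was s+ k w / s k+ w+.
The two rarest classes, s+ k+ w and s k w+, are the double crossovers. Comparing them with the parentals, only the k allele has switched, so k is the middle locus and the order is s – k – w.

k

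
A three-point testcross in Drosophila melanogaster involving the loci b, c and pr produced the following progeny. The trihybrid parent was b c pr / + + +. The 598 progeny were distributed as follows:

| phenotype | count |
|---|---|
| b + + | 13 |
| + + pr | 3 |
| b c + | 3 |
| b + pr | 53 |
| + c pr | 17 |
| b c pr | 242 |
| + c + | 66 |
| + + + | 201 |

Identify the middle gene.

pr

The two rarest classes, b c + and + + pr, are the double crossovers. Comparing them with the parentals, only the pr allele has switched, so pr is the middle locus and the order is c – pr – b.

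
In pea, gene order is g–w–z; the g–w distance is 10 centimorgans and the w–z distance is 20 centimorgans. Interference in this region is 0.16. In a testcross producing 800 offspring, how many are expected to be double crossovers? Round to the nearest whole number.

13

Map distances give recombination frequencies of 0.100 and 0.200 for the two intervals.
With interference 0.16 (so coincidence = 0.84), expected double-crossover frequency = 0.100 × 0.200 × 0.84 = 0.01680.
Expected number = 0.01680 × 800 = 13.44 ≈ 13.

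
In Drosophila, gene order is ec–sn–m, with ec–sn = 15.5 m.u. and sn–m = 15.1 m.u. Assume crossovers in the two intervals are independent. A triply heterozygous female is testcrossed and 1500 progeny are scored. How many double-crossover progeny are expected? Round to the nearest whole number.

35

Map distances give recombination frequencies of 0.155 and 0.151 for the two intervals.
With no interference, expected double-crossover frequency = 0.155 × 0.151 = 0.02340.
Expected number = 0.02340 × 1500 = 35.11 ≈ 35.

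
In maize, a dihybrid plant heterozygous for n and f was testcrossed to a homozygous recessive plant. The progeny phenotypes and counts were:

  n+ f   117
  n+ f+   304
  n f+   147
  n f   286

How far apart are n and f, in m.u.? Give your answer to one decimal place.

The two most frequent classes, n+ f+ (304) and n f (286), are the parental types, so the F1 was n+ f+ / n f.
The recombinant classes are n+ f and n f+: 117 + 147 = 264.
Recombination frequency = 264/854 = 0.3091 ≈ 30.9%, i.e. 30.9 m.u.

30.9 m.u.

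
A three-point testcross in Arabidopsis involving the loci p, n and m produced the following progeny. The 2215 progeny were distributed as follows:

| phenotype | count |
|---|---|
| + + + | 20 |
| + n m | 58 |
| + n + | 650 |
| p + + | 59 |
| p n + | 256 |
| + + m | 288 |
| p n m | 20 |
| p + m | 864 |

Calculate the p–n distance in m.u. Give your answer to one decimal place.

26.4 m.u.

The two most frequent reciprocal classes, + n + and p + m, are the parental types, so the F1 was + n + / p + m.
The two rarest classes, + + + and p n m, are the double crossovers. Comparing them with the parentals, only the n allele has switched, so n is the middle locus and the order is m – n – p.
Crossovers in the n–p interval produce the single-crossover classes p n + and + + m (256 + 288 = 544) plus the double crossovers (40).
RF(n–p) = (544 + 40) / 2215 = 584/2215 = 0.2637 → 26.4 m.u.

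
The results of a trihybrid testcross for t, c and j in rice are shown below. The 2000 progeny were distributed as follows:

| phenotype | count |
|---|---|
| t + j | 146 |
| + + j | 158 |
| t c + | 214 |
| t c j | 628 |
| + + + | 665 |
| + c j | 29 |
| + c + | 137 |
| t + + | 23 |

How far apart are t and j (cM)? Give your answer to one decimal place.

The two most frequent reciprocal classes, + + + and t c j, are the parental types, so the F1 was + + + / t c j.
The two rarest classes, t + + and + c j, are the double crossovers. Comparing them with the parentals, only the t allele has switched, so t is the middle locus and the order is c – t – j.
Crossovers in the t–j interval produce the single-crossover classes + + j and t c + (158 + 214 = 372) plus the double crossovers (52).
RF(t–j) = (372 + 52) / 2000 = 424/2000 = 0.2120 → 21.2 cM.

21.2 cM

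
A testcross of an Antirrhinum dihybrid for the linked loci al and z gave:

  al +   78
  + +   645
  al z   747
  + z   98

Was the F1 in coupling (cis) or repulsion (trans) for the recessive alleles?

The two most frequent classes are + + (645) and al z (747); these are the parental (non-recombinant) types.
So the F1 carried + + on one chromosome and al z on the other — the recessive alleles are on the same chromosome (cis / coupling).

cis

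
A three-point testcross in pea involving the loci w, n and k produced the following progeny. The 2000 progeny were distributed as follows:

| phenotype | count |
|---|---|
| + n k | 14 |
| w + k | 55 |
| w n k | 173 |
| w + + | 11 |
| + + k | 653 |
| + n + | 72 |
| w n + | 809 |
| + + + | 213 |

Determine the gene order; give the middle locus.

n

The two most frequent reciprocal classes, w n + and + + k, are the parental types, so the F1 was w n + / + + k.
The two rarest classes, w + + and + n k, are the double crossovers. Comparing them with the parentals, only the n allele has switched, so n is the middle locus and the order is w – n – k.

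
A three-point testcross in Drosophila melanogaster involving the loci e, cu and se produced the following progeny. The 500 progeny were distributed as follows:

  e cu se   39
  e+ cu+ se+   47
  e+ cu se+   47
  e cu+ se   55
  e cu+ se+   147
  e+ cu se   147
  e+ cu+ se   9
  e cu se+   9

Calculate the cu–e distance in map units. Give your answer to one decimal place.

20.8 map units

The two most frequent reciprocal classes, e cu+ se+ and e+ cu se, are the parental types, so the F1 was e cu+ se+ / e+ cu se.
The two rarest classes, e cu se+ and e+ cu+ se, are the double crossovers. Comparing them with the parentals, only the cu allele has switched, so cu is the middle locus and the order is e – cu – se.
Crossovers in the e–cu interval produce the single-crossover classes e+ cu+ se+ and e cu se (47 + 39 = 86) plus the double crossovers (18).
RF(e–cu) = (86 + 18) / 500 = 104/500 = 0.2080 → 20.8 map units.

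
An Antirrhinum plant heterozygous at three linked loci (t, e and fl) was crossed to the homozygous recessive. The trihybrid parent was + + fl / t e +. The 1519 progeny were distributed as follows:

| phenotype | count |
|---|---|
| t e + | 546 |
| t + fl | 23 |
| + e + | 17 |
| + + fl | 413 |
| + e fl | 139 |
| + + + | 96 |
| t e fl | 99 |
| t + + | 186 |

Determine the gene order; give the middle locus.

t

The two rarest classes, t + fl and + e +, are the double crossovers. Comparing them with the parentals, only the t allele has switched, so t is the middle locus and the order is fl – t – e.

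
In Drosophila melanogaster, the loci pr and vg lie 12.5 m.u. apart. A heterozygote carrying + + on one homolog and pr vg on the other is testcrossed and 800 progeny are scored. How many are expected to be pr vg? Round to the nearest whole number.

A map distance of 12.5 m.u. corresponds to a recombination frequency of 0.125.
The F1 is + + / pr vg, so pr vg is a parental gamete class with expected frequency (1 − r)/2 = 0.875/2 = 0.4375.
Expected number = 0.4375 × 800 = 350.00 ≈ 350.

350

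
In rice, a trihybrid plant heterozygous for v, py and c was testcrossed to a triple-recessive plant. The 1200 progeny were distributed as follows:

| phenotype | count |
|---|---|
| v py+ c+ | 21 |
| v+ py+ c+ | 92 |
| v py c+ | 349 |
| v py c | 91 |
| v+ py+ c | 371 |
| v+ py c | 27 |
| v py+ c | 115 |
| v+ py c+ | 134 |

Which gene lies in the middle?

py

The two most frequent reciprocal classes, v py c+ and v+ py+ c, are the parental types, so the F1 was v py c+ / v+ py+ c.
The two rarest classes, v py+ c+ and v+ py c, are the double crossovers. Comparing them with the parentals, only the py allele has switched, so py is the middle locus and the order is v – py – c.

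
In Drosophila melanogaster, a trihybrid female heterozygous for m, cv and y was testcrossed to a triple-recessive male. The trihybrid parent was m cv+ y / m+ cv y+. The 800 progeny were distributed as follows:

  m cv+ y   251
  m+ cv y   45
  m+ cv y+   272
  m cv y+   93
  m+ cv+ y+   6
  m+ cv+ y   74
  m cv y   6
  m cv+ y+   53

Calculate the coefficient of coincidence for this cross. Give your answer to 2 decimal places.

0.49

The two rarest classes, m cv y and m+ cv+ y+, are the double crossovers. Comparing them with the parentals, only the cv allele has switched, so cv is the middle locus and the order is y – cv – m.
y–cv: (98 + 12)/800 = 0.1375; cv–m: (167 + 12)/800 = 0.2238.
Expected DCO frequency = 0.1375 × 0.2238 ≈ 0.03077; observed = 12/800 ≈ 0.01500.
Coefficient of coincidence = 0.01500/0.03077 ≈ 0.49.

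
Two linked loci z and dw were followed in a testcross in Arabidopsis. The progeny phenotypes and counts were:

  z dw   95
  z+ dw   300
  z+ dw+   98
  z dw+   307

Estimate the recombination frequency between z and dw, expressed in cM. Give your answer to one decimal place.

24.1 cM

The two most frequent classes, z+ dw (300) and z dw+ (307), are the parental types, so the F1 was z+ dw / z dw+.
The recombinant classes are z+ dw+ and z dw: 98 + 95 = 193.
Recombination frequency = 193/800 = 0.2412 ≈ 24.1%, i.e. 24.1 cM.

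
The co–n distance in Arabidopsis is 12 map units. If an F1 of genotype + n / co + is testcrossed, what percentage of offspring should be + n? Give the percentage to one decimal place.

A map distance of 12 map units corresponds to a recombination frequency of 0.120.
The F1 is + n / co +, so + n is a parental gamete class with expected frequency (1 − r)/2 = 0.880/2 = 0.4400.
That is 0.4400 = 44.0% of the progeny.

44.0%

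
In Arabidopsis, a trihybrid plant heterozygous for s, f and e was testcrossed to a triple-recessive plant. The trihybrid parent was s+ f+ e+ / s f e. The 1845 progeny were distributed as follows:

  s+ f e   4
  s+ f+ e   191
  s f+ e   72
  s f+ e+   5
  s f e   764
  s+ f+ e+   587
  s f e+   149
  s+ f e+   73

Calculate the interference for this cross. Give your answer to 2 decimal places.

The two rarest classes, s f+ e+ and s+ f e, are the double crossovers. Comparing them with the parentals, only the s allele has switched, so s is the middle locus and the order is e – s – f.
e–s: (340 + 9)/1845 = 0.1892; s–f: (145 + 9)/1845 = 0.0835.
Expected DCO frequency = 0.1892 × 0.0835 ≈ 0.01580; observed = 9/1845 ≈ 0.00488.
Coefficient of coincidence = 0.00488/0.01580 ≈ 0.31; interference = 1 − 0.31 = 0.69.

0.69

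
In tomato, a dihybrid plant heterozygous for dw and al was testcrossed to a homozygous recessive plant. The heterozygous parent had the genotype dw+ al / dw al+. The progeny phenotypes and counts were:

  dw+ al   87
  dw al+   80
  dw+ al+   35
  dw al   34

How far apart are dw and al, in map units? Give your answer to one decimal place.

29.2 map units

The recombinant classes are dw+ al+ and dw al: 35 + 34 = 69.
Recombination frequency = 69/236 = 0.2924 ≈ 29.2%, i.e. 29.2 map units.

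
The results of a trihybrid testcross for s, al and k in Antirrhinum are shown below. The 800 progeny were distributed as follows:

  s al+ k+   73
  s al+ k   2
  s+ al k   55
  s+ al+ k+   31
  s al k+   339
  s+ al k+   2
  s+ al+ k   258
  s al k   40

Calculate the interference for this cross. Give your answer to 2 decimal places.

The two most frequent reciprocal classes, s al k+ and s+ al+ k, are the parental types, so the F1 was s al k+ / s+ al+ k.
The two rarest classes, s+ al k+ and s al+ k, are the double crossovers. Comparing them with the parentals, only the s allele has switched, so s is the middle locus and the order is al – s – k.
al–s: (128 + 4)/800 = 0.1650; s–k: (71 + 4)/800 = 0.0938.
Expected DCO frequency = 0.1650 × 0.0938 ≈ 0.01548; observed = 4/800 ≈ 0.00500.
Coefficient of coincidence = 0.00500/0.01548 ≈ 0.32; interference = 1 − 0.32 = 0.68.

0.68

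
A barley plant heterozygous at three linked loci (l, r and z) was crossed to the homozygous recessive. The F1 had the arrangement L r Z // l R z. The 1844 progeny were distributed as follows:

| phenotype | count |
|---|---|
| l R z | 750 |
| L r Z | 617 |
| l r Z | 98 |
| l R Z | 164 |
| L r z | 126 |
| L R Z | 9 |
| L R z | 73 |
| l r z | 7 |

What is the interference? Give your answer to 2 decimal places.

The two rarest classes, L R Z and l r z, are the double crossovers. Comparing them with the parentals, only the r allele has switched, so r is the middle locus and the order is l – r – z.
l–r: (171 + 16)/1844 = 0.1014; r–z: (290 + 16)/1844 = 0.1659.
Expected DCO frequency = 0.1014 × 0.1659 ≈ 0.01682; observed = 16/1844 ≈ 0.00868.
Coefficient of coincidence = 0.00868/0.01682 ≈ 0.52; interference = 1 − 0.52 = 0.48.

0.48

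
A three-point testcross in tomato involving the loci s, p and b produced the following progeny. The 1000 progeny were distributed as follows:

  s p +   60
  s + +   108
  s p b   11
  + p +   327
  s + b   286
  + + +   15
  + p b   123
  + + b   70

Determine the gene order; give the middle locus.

The two most frequent reciprocal classes, s + b and + p +, are the parental types, so the F1 was s + b / + p +.
The two rarest classes, s p b and + + +, are the double crossovers. Comparing them with the parentals, only the p allele has switched, so p is the middle locus and the order is s – p – b.

p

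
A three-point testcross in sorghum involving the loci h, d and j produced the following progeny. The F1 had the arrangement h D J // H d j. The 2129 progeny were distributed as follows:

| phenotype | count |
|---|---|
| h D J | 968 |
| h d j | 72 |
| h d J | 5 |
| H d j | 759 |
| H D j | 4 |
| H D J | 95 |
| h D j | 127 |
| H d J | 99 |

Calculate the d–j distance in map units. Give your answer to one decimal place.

The two rarest classes, h d J and H D j, are the double crossovers. Comparing them with the parentals, only the d allele has switched, so d is the middle locus and the order is j – d – h.
Crossovers in the j–d interval produce the single-crossover classes h D j and H d J (127 + 99 = 226) plus the double crossovers (9).
RF(j–d) = (226 + 9) / 2129 = 235/2129 = 0.1104 → 11.0 map units.

11.0 map units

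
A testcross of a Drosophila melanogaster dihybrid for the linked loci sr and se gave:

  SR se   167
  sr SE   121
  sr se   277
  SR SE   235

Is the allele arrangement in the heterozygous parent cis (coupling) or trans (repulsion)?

The two most frequent classes are SR SE (235) and sr se (277); these are the parental (non-recombinant) types.
So the F1 carried SR SE on one chromosome and sr se on the other — the recessive alleles are on the same chromosome (cis / coupling).

cis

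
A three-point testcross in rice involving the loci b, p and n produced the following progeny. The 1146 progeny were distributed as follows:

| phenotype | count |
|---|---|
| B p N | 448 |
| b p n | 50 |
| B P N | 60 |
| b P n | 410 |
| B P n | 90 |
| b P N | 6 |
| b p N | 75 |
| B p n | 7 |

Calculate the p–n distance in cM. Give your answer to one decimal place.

The two most frequent reciprocal classes, b P n and B p N, are the parental types, so the F1 was b P n / B p N.
The two rarest classes, b P N and B p n, are the double crossovers. Comparing them with the parentals, only the n allele has switched, so n is the middle locus and the order is b – n – p.
Crossovers in the n–p interval produce the single-crossover classes b p n and B P N (50 + 60 = 110) plus the double crossovers (13).
RF(n–p) = (110 + 13) / 1146 = 123/1146 = 0.1073 → 10.7 cM.

10.7 cM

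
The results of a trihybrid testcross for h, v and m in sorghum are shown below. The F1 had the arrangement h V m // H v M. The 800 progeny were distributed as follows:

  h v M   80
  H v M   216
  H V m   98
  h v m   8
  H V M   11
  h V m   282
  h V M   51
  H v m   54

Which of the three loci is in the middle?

v

The two rarest classes, h v m and H V M, are the double crossovers. Comparing them with the parentals, only the v allele has switched, so v is the middle locus and the order is m – v – h.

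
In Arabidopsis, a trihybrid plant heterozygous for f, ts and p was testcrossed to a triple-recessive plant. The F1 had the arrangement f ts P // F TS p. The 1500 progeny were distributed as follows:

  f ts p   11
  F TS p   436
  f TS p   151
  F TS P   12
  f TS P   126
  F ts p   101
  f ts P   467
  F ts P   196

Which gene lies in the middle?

The two rarest classes, f ts p and F TS P, are the double crossovers. Comparing them with the parentals, only the p allele has switched, so p is the middle locus and the order is ts – p – f.

p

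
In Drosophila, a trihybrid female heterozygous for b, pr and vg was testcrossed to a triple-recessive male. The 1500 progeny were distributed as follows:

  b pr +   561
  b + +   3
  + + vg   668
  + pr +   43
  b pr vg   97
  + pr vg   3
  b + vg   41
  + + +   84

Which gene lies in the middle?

pr

The two most frequent reciprocal classes, + + vg and b pr +, are the parental types, so the F1 was + + vg / b pr +.
The two rarest classes, + pr vg and b + +, are the double crossovers. Comparing them with the parentals, only the pr allele has switched, so pr is the middle locus and the order is vg – pr – b.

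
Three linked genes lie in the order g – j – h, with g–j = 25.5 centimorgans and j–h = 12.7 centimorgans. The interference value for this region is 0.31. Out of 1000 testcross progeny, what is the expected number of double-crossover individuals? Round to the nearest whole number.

Map distances give recombination frequencies of 0.255 and 0.127 for the two intervals.
With interference 0.31 (so coincidence = 0.69), expected double-crossover frequency = 0.255 × 0.127 × 0.69 = 0.02235.
Expected number = 0.02235 × 1000 = 22.35 ≈ 22.

22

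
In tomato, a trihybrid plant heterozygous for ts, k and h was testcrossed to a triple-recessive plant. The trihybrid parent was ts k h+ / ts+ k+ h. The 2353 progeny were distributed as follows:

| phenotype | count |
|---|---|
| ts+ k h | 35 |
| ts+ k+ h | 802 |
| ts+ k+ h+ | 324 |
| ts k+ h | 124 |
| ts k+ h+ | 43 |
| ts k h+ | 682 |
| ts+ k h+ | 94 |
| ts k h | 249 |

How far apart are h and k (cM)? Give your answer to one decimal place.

The two rarest classes, ts k+ h+ and ts+ k h, are the double crossovers. Comparing them with the parentals, only the k allele has switched, so k is the middle locus and the order is h – k – ts.
Crossovers in the h–k interval produce the single-crossover classes ts k h and ts+ k+ h+ (249 + 324 = 573) plus the double crossovers (78).
RF(h–k) = (573 + 78) / 2353 = 651/2353 = 0.2767 → 27.7 cM.

27.7 cM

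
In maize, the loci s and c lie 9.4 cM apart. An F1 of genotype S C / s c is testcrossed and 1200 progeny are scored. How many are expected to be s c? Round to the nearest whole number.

544

A map distance of 9.4 cM corresponds to a recombination frequency of 0.094.
The F1 is S C / s c, so s c is a parental gamete class with expected frequency (1 − r)/2 = 0.906/2 = 0.4530.
Expected number = 0.4530 × 1200 = 543.60 ≈ 544.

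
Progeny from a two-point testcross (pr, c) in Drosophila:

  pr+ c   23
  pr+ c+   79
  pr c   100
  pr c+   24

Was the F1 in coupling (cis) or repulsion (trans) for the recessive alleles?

cis

The two most frequent classes are pr+ c+ (79) and pr c (100); these are the parental (non-recombinant) types.
So the F1 carried pr+ c+ on one chromosome and pr c on the other — the recessive alleles are on the same chromosome (cis / coupling).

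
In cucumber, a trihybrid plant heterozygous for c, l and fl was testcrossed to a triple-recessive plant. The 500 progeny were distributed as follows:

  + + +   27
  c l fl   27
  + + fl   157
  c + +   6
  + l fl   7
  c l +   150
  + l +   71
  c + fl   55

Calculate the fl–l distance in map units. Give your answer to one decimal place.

13.4 map units

The two most frequent reciprocal classes, c l + and + + fl, are the parental types, so the F1 was c l + / + + fl.
The two rarest classes, c + + and + l fl, are the double crossovers. Comparing them with the parentals, only the l allele has switched, so l is the middle locus and the order is c – l – fl.
Crossovers in the l–fl interval produce the single-crossover classes c l fl and + + + (27 + 27 = 54) plus the double crossovers (13).
RF(l–fl) = (54 + 13) / 500 = 67/500 = 0.1340 → 13.4 map units.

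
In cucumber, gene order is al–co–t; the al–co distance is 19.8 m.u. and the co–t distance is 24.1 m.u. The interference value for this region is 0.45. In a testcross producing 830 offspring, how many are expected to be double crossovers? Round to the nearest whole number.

22

Map distances give recombination frequencies of 0.198 and 0.241 for the two intervals.
With interference 0.45 (so coincidence = 0.55), expected double-crossover frequency = 0.198 × 0.241 × 0.55 = 0.02624.
Expected number = 0.02624 × 830 = 21.78 ≈ 22.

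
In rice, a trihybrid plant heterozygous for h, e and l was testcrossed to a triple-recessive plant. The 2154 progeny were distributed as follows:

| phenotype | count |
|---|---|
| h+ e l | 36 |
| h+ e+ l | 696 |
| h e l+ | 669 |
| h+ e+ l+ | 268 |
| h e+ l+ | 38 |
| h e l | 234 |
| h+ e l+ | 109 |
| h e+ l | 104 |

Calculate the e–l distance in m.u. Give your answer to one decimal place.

26.7 m.u.

The two most frequent reciprocal classes, h+ e+ l and h e l+, are the parental types, so the F1 was h+ e+ l / h e l+.
The two rarest classes, h+ e l and h e+ l+, are the double crossovers. Comparing them with the parentals, only the e allele has switched, so e is the middle locus and the order is h – e – l.
Crossovers in the e–l interval produce the single-crossover classes h+ e+ l+ and h e l (268 + 234 = 502) plus the double crossovers (74).
RF(e–l) = (502 + 74) / 2154 = 576/2154 = 0.2674 → 26.7 m.u.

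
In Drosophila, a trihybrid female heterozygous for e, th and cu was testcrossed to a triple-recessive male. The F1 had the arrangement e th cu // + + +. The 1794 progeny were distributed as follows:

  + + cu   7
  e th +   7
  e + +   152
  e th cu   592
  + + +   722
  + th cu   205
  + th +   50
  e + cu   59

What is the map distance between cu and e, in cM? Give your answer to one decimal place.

20.7 cM

The two rarest classes, e th + and + + cu, are the double crossovers. Comparing them with the parentals, only the cu allele has switched, so cu is the middle locus and the order is th – cu – e.
Crossovers in the cu–e interval produce the single-crossover classes + th cu and e + + (205 + 152 = 357) plus the double crossovers (14).
RF(cu–e) = (357 + 14) / 1794 = 371/1794 = 0.2068 → 20.7 cM.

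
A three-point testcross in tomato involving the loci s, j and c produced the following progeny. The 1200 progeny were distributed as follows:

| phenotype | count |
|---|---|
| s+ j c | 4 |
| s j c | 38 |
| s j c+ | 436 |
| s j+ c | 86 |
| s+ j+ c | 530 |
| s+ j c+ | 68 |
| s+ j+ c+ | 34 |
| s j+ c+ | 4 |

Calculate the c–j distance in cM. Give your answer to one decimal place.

6.7 cM

The two most frequent reciprocal classes, s+ j+ c and s j c+, are the parental types, so the F1 was s+ j+ c / s j c+.
The two rarest classes, s+ j c and s j+ c+, are the double crossovers. Comparing them with the parentals, only the j allele has switched, so j is the middle locus and the order is c – j – s.
Crossovers in the c–j interval produce the single-crossover classes s+ j+ c+ and s j c (34 + 38 = 72) plus the double crossovers (8).
RF(c–j) = (72 + 8) / 1200 = 80/1200 = 0.0667 → 6.7 cM.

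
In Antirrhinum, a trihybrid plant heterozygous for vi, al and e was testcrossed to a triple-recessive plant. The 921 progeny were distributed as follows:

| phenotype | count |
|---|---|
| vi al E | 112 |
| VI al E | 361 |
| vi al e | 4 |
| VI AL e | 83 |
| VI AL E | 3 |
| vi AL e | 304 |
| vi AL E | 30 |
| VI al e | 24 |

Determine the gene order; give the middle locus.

The two most frequent reciprocal classes, VI al E and vi AL e, are the parental types, so the F1 was VI al E / vi AL e.
The two rarest classes, VI AL E and vi al e, are the double crossovers. Comparing them with the parentals, only the al allele has switched, so al is the middle locus and the order is vi – al – e.

al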